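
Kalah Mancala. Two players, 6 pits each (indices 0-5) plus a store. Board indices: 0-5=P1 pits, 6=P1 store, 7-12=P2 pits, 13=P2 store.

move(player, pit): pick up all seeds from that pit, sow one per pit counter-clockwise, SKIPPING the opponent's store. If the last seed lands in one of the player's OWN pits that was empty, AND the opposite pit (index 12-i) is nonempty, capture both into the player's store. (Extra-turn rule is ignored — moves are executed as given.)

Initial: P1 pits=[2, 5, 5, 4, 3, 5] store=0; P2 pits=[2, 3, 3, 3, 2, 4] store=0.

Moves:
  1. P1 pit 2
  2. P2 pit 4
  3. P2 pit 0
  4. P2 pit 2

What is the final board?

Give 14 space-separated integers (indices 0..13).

Move 1: P1 pit2 -> P1=[2,5,0,5,4,6](1) P2=[3,3,3,3,2,4](0)
Move 2: P2 pit4 -> P1=[2,5,0,5,4,6](1) P2=[3,3,3,3,0,5](1)
Move 3: P2 pit0 -> P1=[2,5,0,5,4,6](1) P2=[0,4,4,4,0,5](1)
Move 4: P2 pit2 -> P1=[2,5,0,5,4,6](1) P2=[0,4,0,5,1,6](2)

Answer: 2 5 0 5 4 6 1 0 4 0 5 1 6 2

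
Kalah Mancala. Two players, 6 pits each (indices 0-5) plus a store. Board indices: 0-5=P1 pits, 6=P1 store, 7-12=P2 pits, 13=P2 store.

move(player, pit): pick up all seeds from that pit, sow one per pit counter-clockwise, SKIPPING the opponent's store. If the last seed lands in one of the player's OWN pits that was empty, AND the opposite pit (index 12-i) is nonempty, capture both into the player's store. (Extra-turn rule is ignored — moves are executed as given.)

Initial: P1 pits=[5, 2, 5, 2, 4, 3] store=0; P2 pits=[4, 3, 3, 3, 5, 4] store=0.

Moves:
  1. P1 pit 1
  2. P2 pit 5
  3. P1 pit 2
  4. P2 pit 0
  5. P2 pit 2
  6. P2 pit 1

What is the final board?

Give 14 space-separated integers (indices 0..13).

Move 1: P1 pit1 -> P1=[5,0,6,3,4,3](0) P2=[4,3,3,3,5,4](0)
Move 2: P2 pit5 -> P1=[6,1,7,3,4,3](0) P2=[4,3,3,3,5,0](1)
Move 3: P1 pit2 -> P1=[6,1,0,4,5,4](1) P2=[5,4,4,3,5,0](1)
Move 4: P2 pit0 -> P1=[0,1,0,4,5,4](1) P2=[0,5,5,4,6,0](8)
Move 5: P2 pit2 -> P1=[1,1,0,4,5,4](1) P2=[0,5,0,5,7,1](9)
Move 6: P2 pit1 -> P1=[1,1,0,4,5,4](1) P2=[0,0,1,6,8,2](10)

Answer: 1 1 0 4 5 4 1 0 0 1 6 8 2 10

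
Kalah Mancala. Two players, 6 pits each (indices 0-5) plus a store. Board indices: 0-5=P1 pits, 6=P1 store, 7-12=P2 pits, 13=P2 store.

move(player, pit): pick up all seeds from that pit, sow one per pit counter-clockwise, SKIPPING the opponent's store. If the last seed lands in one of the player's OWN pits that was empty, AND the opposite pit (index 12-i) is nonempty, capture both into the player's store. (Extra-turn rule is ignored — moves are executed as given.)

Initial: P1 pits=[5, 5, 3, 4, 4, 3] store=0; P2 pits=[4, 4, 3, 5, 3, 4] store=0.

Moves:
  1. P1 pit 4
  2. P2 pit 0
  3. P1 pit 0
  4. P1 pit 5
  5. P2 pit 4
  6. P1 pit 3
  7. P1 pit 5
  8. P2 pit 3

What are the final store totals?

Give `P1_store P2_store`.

Move 1: P1 pit4 -> P1=[5,5,3,4,0,4](1) P2=[5,5,3,5,3,4](0)
Move 2: P2 pit0 -> P1=[5,5,3,4,0,4](1) P2=[0,6,4,6,4,5](0)
Move 3: P1 pit0 -> P1=[0,6,4,5,1,5](1) P2=[0,6,4,6,4,5](0)
Move 4: P1 pit5 -> P1=[0,6,4,5,1,0](2) P2=[1,7,5,7,4,5](0)
Move 5: P2 pit4 -> P1=[1,7,4,5,1,0](2) P2=[1,7,5,7,0,6](1)
Move 6: P1 pit3 -> P1=[1,7,4,0,2,1](3) P2=[2,8,5,7,0,6](1)
Move 7: P1 pit5 -> P1=[1,7,4,0,2,0](4) P2=[2,8,5,7,0,6](1)
Move 8: P2 pit3 -> P1=[2,8,5,1,2,0](4) P2=[2,8,5,0,1,7](2)

Answer: 4 2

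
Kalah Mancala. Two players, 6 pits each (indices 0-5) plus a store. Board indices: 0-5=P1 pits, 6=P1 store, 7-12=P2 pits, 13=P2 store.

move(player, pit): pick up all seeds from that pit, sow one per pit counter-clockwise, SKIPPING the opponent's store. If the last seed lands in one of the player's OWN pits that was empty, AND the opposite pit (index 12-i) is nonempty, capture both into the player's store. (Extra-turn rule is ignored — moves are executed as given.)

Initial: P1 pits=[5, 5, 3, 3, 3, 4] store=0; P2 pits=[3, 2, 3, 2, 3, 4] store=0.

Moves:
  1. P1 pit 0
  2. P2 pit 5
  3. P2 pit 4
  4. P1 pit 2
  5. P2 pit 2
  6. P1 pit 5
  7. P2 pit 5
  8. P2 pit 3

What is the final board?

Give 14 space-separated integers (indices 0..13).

Move 1: P1 pit0 -> P1=[0,6,4,4,4,5](0) P2=[3,2,3,2,3,4](0)
Move 2: P2 pit5 -> P1=[1,7,5,4,4,5](0) P2=[3,2,3,2,3,0](1)
Move 3: P2 pit4 -> P1=[2,7,5,4,4,5](0) P2=[3,2,3,2,0,1](2)
Move 4: P1 pit2 -> P1=[2,7,0,5,5,6](1) P2=[4,2,3,2,0,1](2)
Move 5: P2 pit2 -> P1=[2,7,0,5,5,6](1) P2=[4,2,0,3,1,2](2)
Move 6: P1 pit5 -> P1=[2,7,0,5,5,0](2) P2=[5,3,1,4,2,2](2)
Move 7: P2 pit5 -> P1=[3,7,0,5,5,0](2) P2=[5,3,1,4,2,0](3)
Move 8: P2 pit3 -> P1=[4,7,0,5,5,0](2) P2=[5,3,1,0,3,1](4)

Answer: 4 7 0 5 5 0 2 5 3 1 0 3 1 4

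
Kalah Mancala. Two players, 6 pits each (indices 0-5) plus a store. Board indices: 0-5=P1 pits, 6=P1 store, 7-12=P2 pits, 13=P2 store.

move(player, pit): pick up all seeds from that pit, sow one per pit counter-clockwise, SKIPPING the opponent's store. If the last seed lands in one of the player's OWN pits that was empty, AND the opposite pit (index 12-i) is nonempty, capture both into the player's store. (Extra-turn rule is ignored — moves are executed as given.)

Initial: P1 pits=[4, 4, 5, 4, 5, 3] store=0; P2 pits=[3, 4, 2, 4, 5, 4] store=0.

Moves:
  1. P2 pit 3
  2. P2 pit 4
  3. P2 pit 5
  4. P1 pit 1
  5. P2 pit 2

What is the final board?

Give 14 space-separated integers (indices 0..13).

Answer: 7 0 8 7 7 4 1 4 4 0 1 1 0 3

Derivation:
Move 1: P2 pit3 -> P1=[5,4,5,4,5,3](0) P2=[3,4,2,0,6,5](1)
Move 2: P2 pit4 -> P1=[6,5,6,5,5,3](0) P2=[3,4,2,0,0,6](2)
Move 3: P2 pit5 -> P1=[7,6,7,6,6,3](0) P2=[3,4,2,0,0,0](3)
Move 4: P1 pit1 -> P1=[7,0,8,7,7,4](1) P2=[4,4,2,0,0,0](3)
Move 5: P2 pit2 -> P1=[7,0,8,7,7,4](1) P2=[4,4,0,1,1,0](3)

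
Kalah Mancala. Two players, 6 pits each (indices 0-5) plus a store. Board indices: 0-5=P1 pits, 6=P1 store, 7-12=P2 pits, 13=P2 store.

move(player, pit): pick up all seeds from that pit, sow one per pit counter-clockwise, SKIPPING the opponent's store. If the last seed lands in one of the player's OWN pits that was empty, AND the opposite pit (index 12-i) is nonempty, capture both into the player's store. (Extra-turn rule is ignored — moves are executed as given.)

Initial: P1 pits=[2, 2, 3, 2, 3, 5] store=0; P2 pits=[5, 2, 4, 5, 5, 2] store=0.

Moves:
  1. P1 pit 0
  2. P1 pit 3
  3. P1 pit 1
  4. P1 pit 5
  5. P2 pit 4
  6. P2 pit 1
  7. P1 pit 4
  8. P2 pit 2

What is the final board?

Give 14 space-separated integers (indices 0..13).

Answer: 2 1 7 2 0 1 2 7 1 0 8 1 4 4

Derivation:
Move 1: P1 pit0 -> P1=[0,3,4,2,3,5](0) P2=[5,2,4,5,5,2](0)
Move 2: P1 pit3 -> P1=[0,3,4,0,4,6](0) P2=[5,2,4,5,5,2](0)
Move 3: P1 pit1 -> P1=[0,0,5,1,5,6](0) P2=[5,2,4,5,5,2](0)
Move 4: P1 pit5 -> P1=[0,0,5,1,5,0](1) P2=[6,3,5,6,6,2](0)
Move 5: P2 pit4 -> P1=[1,1,6,2,5,0](1) P2=[6,3,5,6,0,3](1)
Move 6: P2 pit1 -> P1=[1,0,6,2,5,0](1) P2=[6,0,6,7,0,3](3)
Move 7: P1 pit4 -> P1=[1,0,6,2,0,1](2) P2=[7,1,7,7,0,3](3)
Move 8: P2 pit2 -> P1=[2,1,7,2,0,1](2) P2=[7,1,0,8,1,4](4)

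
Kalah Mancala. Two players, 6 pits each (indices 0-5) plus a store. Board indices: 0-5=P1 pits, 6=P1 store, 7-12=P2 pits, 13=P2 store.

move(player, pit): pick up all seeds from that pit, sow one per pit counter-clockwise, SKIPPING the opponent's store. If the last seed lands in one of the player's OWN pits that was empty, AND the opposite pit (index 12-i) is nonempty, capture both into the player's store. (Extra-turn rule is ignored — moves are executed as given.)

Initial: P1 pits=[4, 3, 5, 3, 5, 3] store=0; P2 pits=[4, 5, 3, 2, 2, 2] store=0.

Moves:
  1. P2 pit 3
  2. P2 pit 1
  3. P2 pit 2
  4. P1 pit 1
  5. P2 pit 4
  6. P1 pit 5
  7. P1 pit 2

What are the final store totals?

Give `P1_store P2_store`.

Move 1: P2 pit3 -> P1=[4,3,5,3,5,3](0) P2=[4,5,3,0,3,3](0)
Move 2: P2 pit1 -> P1=[4,3,5,3,5,3](0) P2=[4,0,4,1,4,4](1)
Move 3: P2 pit2 -> P1=[4,3,5,3,5,3](0) P2=[4,0,0,2,5,5](2)
Move 4: P1 pit1 -> P1=[4,0,6,4,6,3](0) P2=[4,0,0,2,5,5](2)
Move 5: P2 pit4 -> P1=[5,1,7,4,6,3](0) P2=[4,0,0,2,0,6](3)
Move 6: P1 pit5 -> P1=[5,1,7,4,6,0](1) P2=[5,1,0,2,0,6](3)
Move 7: P1 pit2 -> P1=[5,1,0,5,7,1](2) P2=[6,2,1,2,0,6](3)

Answer: 2 3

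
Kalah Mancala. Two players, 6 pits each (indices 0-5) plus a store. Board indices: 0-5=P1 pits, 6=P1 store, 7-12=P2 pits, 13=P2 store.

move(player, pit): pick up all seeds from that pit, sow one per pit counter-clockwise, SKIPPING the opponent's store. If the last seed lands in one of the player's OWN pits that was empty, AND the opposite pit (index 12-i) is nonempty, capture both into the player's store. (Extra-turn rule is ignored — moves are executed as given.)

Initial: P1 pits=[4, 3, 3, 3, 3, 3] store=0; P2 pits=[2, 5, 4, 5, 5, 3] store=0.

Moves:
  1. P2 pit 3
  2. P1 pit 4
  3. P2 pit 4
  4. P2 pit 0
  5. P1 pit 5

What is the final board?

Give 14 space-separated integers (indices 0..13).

Move 1: P2 pit3 -> P1=[5,4,3,3,3,3](0) P2=[2,5,4,0,6,4](1)
Move 2: P1 pit4 -> P1=[5,4,3,3,0,4](1) P2=[3,5,4,0,6,4](1)
Move 3: P2 pit4 -> P1=[6,5,4,4,0,4](1) P2=[3,5,4,0,0,5](2)
Move 4: P2 pit0 -> P1=[6,5,0,4,0,4](1) P2=[0,6,5,0,0,5](7)
Move 5: P1 pit5 -> P1=[6,5,0,4,0,0](2) P2=[1,7,6,0,0,5](7)

Answer: 6 5 0 4 0 0 2 1 7 6 0 0 5 7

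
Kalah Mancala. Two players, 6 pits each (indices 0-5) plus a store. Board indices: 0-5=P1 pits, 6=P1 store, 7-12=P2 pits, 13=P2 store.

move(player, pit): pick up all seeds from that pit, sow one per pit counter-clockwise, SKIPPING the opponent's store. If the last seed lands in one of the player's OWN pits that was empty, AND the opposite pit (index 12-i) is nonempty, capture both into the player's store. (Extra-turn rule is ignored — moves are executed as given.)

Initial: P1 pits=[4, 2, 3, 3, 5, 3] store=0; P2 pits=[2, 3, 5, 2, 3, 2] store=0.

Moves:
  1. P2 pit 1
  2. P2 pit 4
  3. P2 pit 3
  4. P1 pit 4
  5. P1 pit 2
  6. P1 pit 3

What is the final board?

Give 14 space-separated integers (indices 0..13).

Answer: 5 3 0 0 2 6 2 4 1 7 0 1 4 2

Derivation:
Move 1: P2 pit1 -> P1=[4,2,3,3,5,3](0) P2=[2,0,6,3,4,2](0)
Move 2: P2 pit4 -> P1=[5,3,3,3,5,3](0) P2=[2,0,6,3,0,3](1)
Move 3: P2 pit3 -> P1=[5,3,3,3,5,3](0) P2=[2,0,6,0,1,4](2)
Move 4: P1 pit4 -> P1=[5,3,3,3,0,4](1) P2=[3,1,7,0,1,4](2)
Move 5: P1 pit2 -> P1=[5,3,0,4,1,5](1) P2=[3,1,7,0,1,4](2)
Move 6: P1 pit3 -> P1=[5,3,0,0,2,6](2) P2=[4,1,7,0,1,4](2)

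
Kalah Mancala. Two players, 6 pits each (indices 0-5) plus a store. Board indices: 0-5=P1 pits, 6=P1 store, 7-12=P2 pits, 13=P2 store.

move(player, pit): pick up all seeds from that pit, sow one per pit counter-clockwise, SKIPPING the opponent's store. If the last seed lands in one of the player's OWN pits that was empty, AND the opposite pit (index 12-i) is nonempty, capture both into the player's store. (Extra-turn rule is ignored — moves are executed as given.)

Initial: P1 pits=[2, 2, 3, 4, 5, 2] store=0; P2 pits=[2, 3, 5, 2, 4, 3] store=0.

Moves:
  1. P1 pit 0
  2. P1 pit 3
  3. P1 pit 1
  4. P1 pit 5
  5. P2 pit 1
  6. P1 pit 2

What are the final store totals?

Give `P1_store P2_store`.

Answer: 3 0

Derivation:
Move 1: P1 pit0 -> P1=[0,3,4,4,5,2](0) P2=[2,3,5,2,4,3](0)
Move 2: P1 pit3 -> P1=[0,3,4,0,6,3](1) P2=[3,3,5,2,4,3](0)
Move 3: P1 pit1 -> P1=[0,0,5,1,7,3](1) P2=[3,3,5,2,4,3](0)
Move 4: P1 pit5 -> P1=[0,0,5,1,7,0](2) P2=[4,4,5,2,4,3](0)
Move 5: P2 pit1 -> P1=[0,0,5,1,7,0](2) P2=[4,0,6,3,5,4](0)
Move 6: P1 pit2 -> P1=[0,0,0,2,8,1](3) P2=[5,0,6,3,5,4](0)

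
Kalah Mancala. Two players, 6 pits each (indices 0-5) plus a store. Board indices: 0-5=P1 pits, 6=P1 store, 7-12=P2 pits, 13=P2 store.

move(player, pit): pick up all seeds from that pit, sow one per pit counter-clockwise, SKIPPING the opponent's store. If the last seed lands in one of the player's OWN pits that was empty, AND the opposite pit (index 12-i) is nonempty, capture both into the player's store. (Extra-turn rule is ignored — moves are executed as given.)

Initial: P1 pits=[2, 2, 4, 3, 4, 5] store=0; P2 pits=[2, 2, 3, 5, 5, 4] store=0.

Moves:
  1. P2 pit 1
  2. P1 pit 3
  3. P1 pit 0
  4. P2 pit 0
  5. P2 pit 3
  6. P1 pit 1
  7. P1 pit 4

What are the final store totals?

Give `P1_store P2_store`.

Move 1: P2 pit1 -> P1=[2,2,4,3,4,5](0) P2=[2,0,4,6,5,4](0)
Move 2: P1 pit3 -> P1=[2,2,4,0,5,6](1) P2=[2,0,4,6,5,4](0)
Move 3: P1 pit0 -> P1=[0,3,5,0,5,6](1) P2=[2,0,4,6,5,4](0)
Move 4: P2 pit0 -> P1=[0,3,5,0,5,6](1) P2=[0,1,5,6,5,4](0)
Move 5: P2 pit3 -> P1=[1,4,6,0,5,6](1) P2=[0,1,5,0,6,5](1)
Move 6: P1 pit1 -> P1=[1,0,7,1,6,7](1) P2=[0,1,5,0,6,5](1)
Move 7: P1 pit4 -> P1=[1,0,7,1,0,8](2) P2=[1,2,6,1,6,5](1)

Answer: 2 1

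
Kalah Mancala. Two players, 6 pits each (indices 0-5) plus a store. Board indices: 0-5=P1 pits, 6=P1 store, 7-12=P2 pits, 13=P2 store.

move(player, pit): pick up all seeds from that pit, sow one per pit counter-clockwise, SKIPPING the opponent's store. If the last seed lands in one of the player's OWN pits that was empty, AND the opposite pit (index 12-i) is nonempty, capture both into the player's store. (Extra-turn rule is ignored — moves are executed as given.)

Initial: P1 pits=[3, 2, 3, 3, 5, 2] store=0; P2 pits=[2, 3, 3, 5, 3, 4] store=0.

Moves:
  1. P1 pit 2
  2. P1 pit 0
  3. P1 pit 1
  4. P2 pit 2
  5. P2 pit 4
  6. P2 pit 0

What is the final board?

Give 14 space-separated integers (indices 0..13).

Answer: 1 1 2 0 7 3 0 0 4 0 6 0 6 8

Derivation:
Move 1: P1 pit2 -> P1=[3,2,0,4,6,3](0) P2=[2,3,3,5,3,4](0)
Move 2: P1 pit0 -> P1=[0,3,1,5,6,3](0) P2=[2,3,3,5,3,4](0)
Move 3: P1 pit1 -> P1=[0,0,2,6,7,3](0) P2=[2,3,3,5,3,4](0)
Move 4: P2 pit2 -> P1=[0,0,2,6,7,3](0) P2=[2,3,0,6,4,5](0)
Move 5: P2 pit4 -> P1=[1,1,2,6,7,3](0) P2=[2,3,0,6,0,6](1)
Move 6: P2 pit0 -> P1=[1,1,2,0,7,3](0) P2=[0,4,0,6,0,6](8)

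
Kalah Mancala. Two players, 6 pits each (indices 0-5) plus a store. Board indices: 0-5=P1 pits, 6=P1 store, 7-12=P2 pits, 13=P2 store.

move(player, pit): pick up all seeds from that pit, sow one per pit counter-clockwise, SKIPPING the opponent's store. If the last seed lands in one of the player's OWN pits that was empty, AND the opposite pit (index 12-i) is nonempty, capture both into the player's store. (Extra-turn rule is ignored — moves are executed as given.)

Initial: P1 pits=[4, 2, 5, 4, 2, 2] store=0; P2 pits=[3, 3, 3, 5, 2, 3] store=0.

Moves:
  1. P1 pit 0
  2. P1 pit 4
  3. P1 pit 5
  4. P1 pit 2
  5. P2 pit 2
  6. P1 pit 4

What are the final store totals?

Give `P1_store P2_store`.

Move 1: P1 pit0 -> P1=[0,3,6,5,3,2](0) P2=[3,3,3,5,2,3](0)
Move 2: P1 pit4 -> P1=[0,3,6,5,0,3](1) P2=[4,3,3,5,2,3](0)
Move 3: P1 pit5 -> P1=[0,3,6,5,0,0](2) P2=[5,4,3,5,2,3](0)
Move 4: P1 pit2 -> P1=[0,3,0,6,1,1](3) P2=[6,5,3,5,2,3](0)
Move 5: P2 pit2 -> P1=[0,3,0,6,1,1](3) P2=[6,5,0,6,3,4](0)
Move 6: P1 pit4 -> P1=[0,3,0,6,0,2](3) P2=[6,5,0,6,3,4](0)

Answer: 3 0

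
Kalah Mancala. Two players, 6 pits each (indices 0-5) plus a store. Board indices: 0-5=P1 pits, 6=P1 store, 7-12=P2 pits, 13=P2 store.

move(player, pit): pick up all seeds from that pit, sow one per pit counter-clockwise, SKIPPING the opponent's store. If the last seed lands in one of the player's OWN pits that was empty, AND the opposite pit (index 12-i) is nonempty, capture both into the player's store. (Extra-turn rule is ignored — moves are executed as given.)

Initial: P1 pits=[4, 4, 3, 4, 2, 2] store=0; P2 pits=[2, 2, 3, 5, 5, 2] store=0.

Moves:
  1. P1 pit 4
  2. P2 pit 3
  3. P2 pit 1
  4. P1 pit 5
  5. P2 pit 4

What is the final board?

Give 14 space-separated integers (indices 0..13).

Move 1: P1 pit4 -> P1=[4,4,3,4,0,3](1) P2=[2,2,3,5,5,2](0)
Move 2: P2 pit3 -> P1=[5,5,3,4,0,3](1) P2=[2,2,3,0,6,3](1)
Move 3: P2 pit1 -> P1=[5,5,0,4,0,3](1) P2=[2,0,4,0,6,3](5)
Move 4: P1 pit5 -> P1=[5,5,0,4,0,0](2) P2=[3,1,4,0,6,3](5)
Move 5: P2 pit4 -> P1=[6,6,1,5,0,0](2) P2=[3,1,4,0,0,4](6)

Answer: 6 6 1 5 0 0 2 3 1 4 0 0 4 6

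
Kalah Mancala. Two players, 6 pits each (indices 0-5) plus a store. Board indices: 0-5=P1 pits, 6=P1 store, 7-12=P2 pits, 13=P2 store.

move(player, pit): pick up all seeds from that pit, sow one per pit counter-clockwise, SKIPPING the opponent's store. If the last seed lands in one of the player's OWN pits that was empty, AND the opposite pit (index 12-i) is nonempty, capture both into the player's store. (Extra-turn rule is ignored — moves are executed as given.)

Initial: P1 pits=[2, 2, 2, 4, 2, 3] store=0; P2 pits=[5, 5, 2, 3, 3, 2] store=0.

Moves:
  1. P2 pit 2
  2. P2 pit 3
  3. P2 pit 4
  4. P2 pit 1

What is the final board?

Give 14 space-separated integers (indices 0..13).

Answer: 4 3 3 4 2 3 0 5 0 1 1 1 5 3

Derivation:
Move 1: P2 pit2 -> P1=[2,2,2,4,2,3](0) P2=[5,5,0,4,4,2](0)
Move 2: P2 pit3 -> P1=[3,2,2,4,2,3](0) P2=[5,5,0,0,5,3](1)
Move 3: P2 pit4 -> P1=[4,3,3,4,2,3](0) P2=[5,5,0,0,0,4](2)
Move 4: P2 pit1 -> P1=[4,3,3,4,2,3](0) P2=[5,0,1,1,1,5](3)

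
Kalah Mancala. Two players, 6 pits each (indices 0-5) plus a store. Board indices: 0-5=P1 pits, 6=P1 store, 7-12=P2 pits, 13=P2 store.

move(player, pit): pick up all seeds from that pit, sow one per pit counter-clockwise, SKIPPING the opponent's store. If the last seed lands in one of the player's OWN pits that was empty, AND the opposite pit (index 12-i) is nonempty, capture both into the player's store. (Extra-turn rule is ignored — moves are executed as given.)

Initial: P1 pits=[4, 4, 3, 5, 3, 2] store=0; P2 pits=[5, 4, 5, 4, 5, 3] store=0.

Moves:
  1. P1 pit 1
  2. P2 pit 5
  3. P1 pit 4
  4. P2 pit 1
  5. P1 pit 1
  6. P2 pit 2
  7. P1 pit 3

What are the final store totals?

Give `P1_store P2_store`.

Answer: 2 3

Derivation:
Move 1: P1 pit1 -> P1=[4,0,4,6,4,3](0) P2=[5,4,5,4,5,3](0)
Move 2: P2 pit5 -> P1=[5,1,4,6,4,3](0) P2=[5,4,5,4,5,0](1)
Move 3: P1 pit4 -> P1=[5,1,4,6,0,4](1) P2=[6,5,5,4,5,0](1)
Move 4: P2 pit1 -> P1=[5,1,4,6,0,4](1) P2=[6,0,6,5,6,1](2)
Move 5: P1 pit1 -> P1=[5,0,5,6,0,4](1) P2=[6,0,6,5,6,1](2)
Move 6: P2 pit2 -> P1=[6,1,5,6,0,4](1) P2=[6,0,0,6,7,2](3)
Move 7: P1 pit3 -> P1=[6,1,5,0,1,5](2) P2=[7,1,1,6,7,2](3)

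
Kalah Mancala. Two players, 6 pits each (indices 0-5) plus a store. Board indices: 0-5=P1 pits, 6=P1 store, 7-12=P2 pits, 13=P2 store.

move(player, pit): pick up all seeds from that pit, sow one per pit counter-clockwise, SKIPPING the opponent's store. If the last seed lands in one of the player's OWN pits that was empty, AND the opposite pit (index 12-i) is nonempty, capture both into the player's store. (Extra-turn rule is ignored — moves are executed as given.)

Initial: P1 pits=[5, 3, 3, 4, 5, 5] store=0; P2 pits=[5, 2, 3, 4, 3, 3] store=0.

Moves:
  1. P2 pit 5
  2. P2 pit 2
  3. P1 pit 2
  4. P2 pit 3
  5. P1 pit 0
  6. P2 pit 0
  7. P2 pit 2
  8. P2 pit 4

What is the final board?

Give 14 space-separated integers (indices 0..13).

Answer: 1 7 1 6 6 6 0 0 3 0 2 0 3 10

Derivation:
Move 1: P2 pit5 -> P1=[6,4,3,4,5,5](0) P2=[5,2,3,4,3,0](1)
Move 2: P2 pit2 -> P1=[0,4,3,4,5,5](0) P2=[5,2,0,5,4,0](8)
Move 3: P1 pit2 -> P1=[0,4,0,5,6,6](0) P2=[5,2,0,5,4,0](8)
Move 4: P2 pit3 -> P1=[1,5,0,5,6,6](0) P2=[5,2,0,0,5,1](9)
Move 5: P1 pit0 -> P1=[0,6,0,5,6,6](0) P2=[5,2,0,0,5,1](9)
Move 6: P2 pit0 -> P1=[0,6,0,5,6,6](0) P2=[0,3,1,1,6,2](9)
Move 7: P2 pit2 -> P1=[0,6,0,5,6,6](0) P2=[0,3,0,2,6,2](9)
Move 8: P2 pit4 -> P1=[1,7,1,6,6,6](0) P2=[0,3,0,2,0,3](10)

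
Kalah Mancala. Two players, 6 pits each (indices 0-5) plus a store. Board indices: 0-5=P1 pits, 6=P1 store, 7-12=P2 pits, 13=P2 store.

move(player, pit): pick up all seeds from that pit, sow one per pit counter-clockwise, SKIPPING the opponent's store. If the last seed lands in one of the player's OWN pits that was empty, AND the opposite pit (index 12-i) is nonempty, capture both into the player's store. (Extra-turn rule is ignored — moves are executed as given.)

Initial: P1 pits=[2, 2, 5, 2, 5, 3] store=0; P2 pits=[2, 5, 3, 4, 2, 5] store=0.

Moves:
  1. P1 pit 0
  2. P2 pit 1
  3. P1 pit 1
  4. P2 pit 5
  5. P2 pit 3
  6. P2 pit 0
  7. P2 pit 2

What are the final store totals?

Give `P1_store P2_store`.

Move 1: P1 pit0 -> P1=[0,3,6,2,5,3](0) P2=[2,5,3,4,2,5](0)
Move 2: P2 pit1 -> P1=[0,3,6,2,5,3](0) P2=[2,0,4,5,3,6](1)
Move 3: P1 pit1 -> P1=[0,0,7,3,6,3](0) P2=[2,0,4,5,3,6](1)
Move 4: P2 pit5 -> P1=[1,1,8,4,7,3](0) P2=[2,0,4,5,3,0](2)
Move 5: P2 pit3 -> P1=[2,2,8,4,7,3](0) P2=[2,0,4,0,4,1](3)
Move 6: P2 pit0 -> P1=[2,2,8,4,7,3](0) P2=[0,1,5,0,4,1](3)
Move 7: P2 pit2 -> P1=[3,2,8,4,7,3](0) P2=[0,1,0,1,5,2](4)

Answer: 0 4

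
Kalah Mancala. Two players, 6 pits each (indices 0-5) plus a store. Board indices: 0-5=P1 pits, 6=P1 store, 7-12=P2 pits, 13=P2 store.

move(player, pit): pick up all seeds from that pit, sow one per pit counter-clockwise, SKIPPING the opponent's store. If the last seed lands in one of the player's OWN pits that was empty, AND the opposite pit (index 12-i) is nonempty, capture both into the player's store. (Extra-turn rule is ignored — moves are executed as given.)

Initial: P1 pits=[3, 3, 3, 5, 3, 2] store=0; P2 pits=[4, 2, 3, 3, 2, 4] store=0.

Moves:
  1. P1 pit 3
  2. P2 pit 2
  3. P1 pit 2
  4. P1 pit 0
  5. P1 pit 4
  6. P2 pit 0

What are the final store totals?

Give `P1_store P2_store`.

Move 1: P1 pit3 -> P1=[3,3,3,0,4,3](1) P2=[5,3,3,3,2,4](0)
Move 2: P2 pit2 -> P1=[3,3,3,0,4,3](1) P2=[5,3,0,4,3,5](0)
Move 3: P1 pit2 -> P1=[3,3,0,1,5,4](1) P2=[5,3,0,4,3,5](0)
Move 4: P1 pit0 -> P1=[0,4,1,2,5,4](1) P2=[5,3,0,4,3,5](0)
Move 5: P1 pit4 -> P1=[0,4,1,2,0,5](2) P2=[6,4,1,4,3,5](0)
Move 6: P2 pit0 -> P1=[0,4,1,2,0,5](2) P2=[0,5,2,5,4,6](1)

Answer: 2 1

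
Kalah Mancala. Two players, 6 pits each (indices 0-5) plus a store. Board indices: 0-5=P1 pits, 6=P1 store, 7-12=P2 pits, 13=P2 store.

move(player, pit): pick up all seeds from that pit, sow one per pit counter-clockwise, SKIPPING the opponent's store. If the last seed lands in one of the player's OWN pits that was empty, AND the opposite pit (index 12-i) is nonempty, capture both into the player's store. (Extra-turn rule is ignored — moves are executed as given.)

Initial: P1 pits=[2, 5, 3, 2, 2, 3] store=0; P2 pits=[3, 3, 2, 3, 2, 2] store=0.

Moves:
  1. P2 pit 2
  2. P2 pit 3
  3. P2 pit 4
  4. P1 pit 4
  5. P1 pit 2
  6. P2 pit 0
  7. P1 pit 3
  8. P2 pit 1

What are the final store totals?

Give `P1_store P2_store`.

Move 1: P2 pit2 -> P1=[2,5,3,2,2,3](0) P2=[3,3,0,4,3,2](0)
Move 2: P2 pit3 -> P1=[3,5,3,2,2,3](0) P2=[3,3,0,0,4,3](1)
Move 3: P2 pit4 -> P1=[4,6,3,2,2,3](0) P2=[3,3,0,0,0,4](2)
Move 4: P1 pit4 -> P1=[4,6,3,2,0,4](1) P2=[3,3,0,0,0,4](2)
Move 5: P1 pit2 -> P1=[4,6,0,3,1,5](1) P2=[3,3,0,0,0,4](2)
Move 6: P2 pit0 -> P1=[4,6,0,3,1,5](1) P2=[0,4,1,1,0,4](2)
Move 7: P1 pit3 -> P1=[4,6,0,0,2,6](2) P2=[0,4,1,1,0,4](2)
Move 8: P2 pit1 -> P1=[4,6,0,0,2,6](2) P2=[0,0,2,2,1,5](2)

Answer: 2 2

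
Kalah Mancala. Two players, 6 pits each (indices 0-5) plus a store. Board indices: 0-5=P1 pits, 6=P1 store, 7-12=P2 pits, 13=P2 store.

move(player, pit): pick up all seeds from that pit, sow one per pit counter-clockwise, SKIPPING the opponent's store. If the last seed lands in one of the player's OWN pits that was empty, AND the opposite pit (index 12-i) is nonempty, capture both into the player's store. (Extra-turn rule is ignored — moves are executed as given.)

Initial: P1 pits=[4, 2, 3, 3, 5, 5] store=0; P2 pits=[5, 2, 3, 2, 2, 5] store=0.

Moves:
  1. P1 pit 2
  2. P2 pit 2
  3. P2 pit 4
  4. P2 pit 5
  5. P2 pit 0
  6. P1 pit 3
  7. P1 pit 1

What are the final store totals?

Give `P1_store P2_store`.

Move 1: P1 pit2 -> P1=[4,2,0,4,6,6](0) P2=[5,2,3,2,2,5](0)
Move 2: P2 pit2 -> P1=[4,2,0,4,6,6](0) P2=[5,2,0,3,3,6](0)
Move 3: P2 pit4 -> P1=[5,2,0,4,6,6](0) P2=[5,2,0,3,0,7](1)
Move 4: P2 pit5 -> P1=[6,3,1,5,7,7](0) P2=[5,2,0,3,0,0](2)
Move 5: P2 pit0 -> P1=[0,3,1,5,7,7](0) P2=[0,3,1,4,1,0](9)
Move 6: P1 pit3 -> P1=[0,3,1,0,8,8](1) P2=[1,4,1,4,1,0](9)
Move 7: P1 pit1 -> P1=[0,0,2,1,9,8](1) P2=[1,4,1,4,1,0](9)

Answer: 1 9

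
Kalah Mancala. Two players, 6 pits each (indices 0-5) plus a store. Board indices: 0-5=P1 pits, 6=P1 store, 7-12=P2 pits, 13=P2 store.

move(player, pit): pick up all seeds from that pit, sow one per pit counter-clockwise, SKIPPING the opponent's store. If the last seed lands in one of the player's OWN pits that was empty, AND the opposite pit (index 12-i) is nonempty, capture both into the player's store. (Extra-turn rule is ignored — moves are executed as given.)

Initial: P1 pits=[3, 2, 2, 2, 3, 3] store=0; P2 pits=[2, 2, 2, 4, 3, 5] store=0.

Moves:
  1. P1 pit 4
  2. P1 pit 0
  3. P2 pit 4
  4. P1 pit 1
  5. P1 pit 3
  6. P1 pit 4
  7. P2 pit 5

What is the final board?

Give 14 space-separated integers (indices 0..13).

Move 1: P1 pit4 -> P1=[3,2,2,2,0,4](1) P2=[3,2,2,4,3,5](0)
Move 2: P1 pit0 -> P1=[0,3,3,3,0,4](1) P2=[3,2,2,4,3,5](0)
Move 3: P2 pit4 -> P1=[1,3,3,3,0,4](1) P2=[3,2,2,4,0,6](1)
Move 4: P1 pit1 -> P1=[1,0,4,4,0,4](4) P2=[3,0,2,4,0,6](1)
Move 5: P1 pit3 -> P1=[1,0,4,0,1,5](5) P2=[4,0,2,4,0,6](1)
Move 6: P1 pit4 -> P1=[1,0,4,0,0,6](5) P2=[4,0,2,4,0,6](1)
Move 7: P2 pit5 -> P1=[2,1,5,1,1,6](5) P2=[4,0,2,4,0,0](2)

Answer: 2 1 5 1 1 6 5 4 0 2 4 0 0 2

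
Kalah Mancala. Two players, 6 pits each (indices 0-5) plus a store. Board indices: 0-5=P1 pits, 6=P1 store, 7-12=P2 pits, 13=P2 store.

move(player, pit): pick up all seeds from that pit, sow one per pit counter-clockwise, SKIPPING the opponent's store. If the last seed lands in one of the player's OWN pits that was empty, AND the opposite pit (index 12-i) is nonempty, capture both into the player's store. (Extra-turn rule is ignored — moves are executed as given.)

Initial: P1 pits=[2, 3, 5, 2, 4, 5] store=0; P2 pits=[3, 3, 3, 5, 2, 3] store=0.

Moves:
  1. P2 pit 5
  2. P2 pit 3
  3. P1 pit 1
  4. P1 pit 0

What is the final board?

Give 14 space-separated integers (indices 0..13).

Answer: 0 1 7 4 6 6 1 3 3 3 0 3 1 2

Derivation:
Move 1: P2 pit5 -> P1=[3,4,5,2,4,5](0) P2=[3,3,3,5,2,0](1)
Move 2: P2 pit3 -> P1=[4,5,5,2,4,5](0) P2=[3,3,3,0,3,1](2)
Move 3: P1 pit1 -> P1=[4,0,6,3,5,6](1) P2=[3,3,3,0,3,1](2)
Move 4: P1 pit0 -> P1=[0,1,7,4,6,6](1) P2=[3,3,3,0,3,1](2)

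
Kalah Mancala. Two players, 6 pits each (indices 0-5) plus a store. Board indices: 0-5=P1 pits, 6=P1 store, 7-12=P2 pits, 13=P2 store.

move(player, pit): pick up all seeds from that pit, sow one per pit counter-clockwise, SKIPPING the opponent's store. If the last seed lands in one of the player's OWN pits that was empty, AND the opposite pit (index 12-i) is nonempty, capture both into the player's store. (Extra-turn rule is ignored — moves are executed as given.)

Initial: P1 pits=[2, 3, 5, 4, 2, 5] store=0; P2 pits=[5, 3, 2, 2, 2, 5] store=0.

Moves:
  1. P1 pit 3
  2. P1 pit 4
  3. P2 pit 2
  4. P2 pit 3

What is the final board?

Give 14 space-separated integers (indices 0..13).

Answer: 2 3 5 0 0 7 2 7 3 0 0 4 6 1

Derivation:
Move 1: P1 pit3 -> P1=[2,3,5,0,3,6](1) P2=[6,3,2,2,2,5](0)
Move 2: P1 pit4 -> P1=[2,3,5,0,0,7](2) P2=[7,3,2,2,2,5](0)
Move 3: P2 pit2 -> P1=[2,3,5,0,0,7](2) P2=[7,3,0,3,3,5](0)
Move 4: P2 pit3 -> P1=[2,3,5,0,0,7](2) P2=[7,3,0,0,4,6](1)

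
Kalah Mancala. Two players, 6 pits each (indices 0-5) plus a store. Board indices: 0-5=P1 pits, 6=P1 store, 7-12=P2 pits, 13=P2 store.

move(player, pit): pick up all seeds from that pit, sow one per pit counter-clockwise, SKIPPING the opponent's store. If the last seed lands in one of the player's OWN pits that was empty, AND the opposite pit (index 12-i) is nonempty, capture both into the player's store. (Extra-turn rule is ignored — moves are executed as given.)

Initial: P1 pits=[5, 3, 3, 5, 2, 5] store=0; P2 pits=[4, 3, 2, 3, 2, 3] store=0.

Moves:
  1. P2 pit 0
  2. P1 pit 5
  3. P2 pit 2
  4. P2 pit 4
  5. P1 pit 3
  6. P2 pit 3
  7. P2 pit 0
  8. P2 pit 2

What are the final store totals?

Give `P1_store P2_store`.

Move 1: P2 pit0 -> P1=[5,3,3,5,2,5](0) P2=[0,4,3,4,3,3](0)
Move 2: P1 pit5 -> P1=[5,3,3,5,2,0](1) P2=[1,5,4,5,3,3](0)
Move 3: P2 pit2 -> P1=[5,3,3,5,2,0](1) P2=[1,5,0,6,4,4](1)
Move 4: P2 pit4 -> P1=[6,4,3,5,2,0](1) P2=[1,5,0,6,0,5](2)
Move 5: P1 pit3 -> P1=[6,4,3,0,3,1](2) P2=[2,6,0,6,0,5](2)
Move 6: P2 pit3 -> P1=[7,5,4,0,3,1](2) P2=[2,6,0,0,1,6](3)
Move 7: P2 pit0 -> P1=[7,5,4,0,3,1](2) P2=[0,7,1,0,1,6](3)
Move 8: P2 pit2 -> P1=[7,5,0,0,3,1](2) P2=[0,7,0,0,1,6](8)

Answer: 2 8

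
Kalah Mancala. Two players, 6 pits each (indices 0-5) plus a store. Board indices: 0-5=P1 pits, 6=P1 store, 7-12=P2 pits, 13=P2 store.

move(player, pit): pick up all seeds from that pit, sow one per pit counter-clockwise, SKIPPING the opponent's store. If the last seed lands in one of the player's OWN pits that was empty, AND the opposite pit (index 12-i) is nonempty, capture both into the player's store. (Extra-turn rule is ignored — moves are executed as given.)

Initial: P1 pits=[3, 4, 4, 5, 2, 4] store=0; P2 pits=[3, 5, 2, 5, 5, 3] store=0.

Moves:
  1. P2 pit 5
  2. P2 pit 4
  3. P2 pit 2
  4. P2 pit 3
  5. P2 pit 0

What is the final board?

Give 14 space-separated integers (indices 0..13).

Move 1: P2 pit5 -> P1=[4,5,4,5,2,4](0) P2=[3,5,2,5,5,0](1)
Move 2: P2 pit4 -> P1=[5,6,5,5,2,4](0) P2=[3,5,2,5,0,1](2)
Move 3: P2 pit2 -> P1=[5,0,5,5,2,4](0) P2=[3,5,0,6,0,1](9)
Move 4: P2 pit3 -> P1=[6,1,6,5,2,4](0) P2=[3,5,0,0,1,2](10)
Move 5: P2 pit0 -> P1=[6,1,0,5,2,4](0) P2=[0,6,1,0,1,2](17)

Answer: 6 1 0 5 2 4 0 0 6 1 0 1 2 17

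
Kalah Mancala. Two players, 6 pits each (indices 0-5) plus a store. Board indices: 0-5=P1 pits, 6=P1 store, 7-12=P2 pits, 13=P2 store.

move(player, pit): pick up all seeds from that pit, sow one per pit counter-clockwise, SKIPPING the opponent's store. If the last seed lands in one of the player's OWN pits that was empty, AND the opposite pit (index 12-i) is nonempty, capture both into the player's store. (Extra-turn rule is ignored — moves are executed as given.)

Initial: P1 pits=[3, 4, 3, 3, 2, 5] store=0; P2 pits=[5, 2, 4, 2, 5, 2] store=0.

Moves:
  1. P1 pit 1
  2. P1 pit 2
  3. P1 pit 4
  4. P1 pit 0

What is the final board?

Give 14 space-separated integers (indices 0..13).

Answer: 0 1 1 6 0 8 2 6 3 4 2 5 2 0

Derivation:
Move 1: P1 pit1 -> P1=[3,0,4,4,3,6](0) P2=[5,2,4,2,5,2](0)
Move 2: P1 pit2 -> P1=[3,0,0,5,4,7](1) P2=[5,2,4,2,5,2](0)
Move 3: P1 pit4 -> P1=[3,0,0,5,0,8](2) P2=[6,3,4,2,5,2](0)
Move 4: P1 pit0 -> P1=[0,1,1,6,0,8](2) P2=[6,3,4,2,5,2](0)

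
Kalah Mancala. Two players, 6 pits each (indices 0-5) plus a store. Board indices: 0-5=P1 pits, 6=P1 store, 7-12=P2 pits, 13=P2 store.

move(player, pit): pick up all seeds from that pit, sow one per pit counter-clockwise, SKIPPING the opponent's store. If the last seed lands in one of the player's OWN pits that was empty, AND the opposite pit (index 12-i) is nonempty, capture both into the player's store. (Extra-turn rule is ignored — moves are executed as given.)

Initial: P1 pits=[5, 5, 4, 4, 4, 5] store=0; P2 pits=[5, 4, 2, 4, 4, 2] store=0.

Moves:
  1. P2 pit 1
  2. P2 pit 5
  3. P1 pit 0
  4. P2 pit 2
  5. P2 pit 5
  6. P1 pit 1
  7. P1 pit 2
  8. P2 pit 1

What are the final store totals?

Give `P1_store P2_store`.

Move 1: P2 pit1 -> P1=[5,5,4,4,4,5](0) P2=[5,0,3,5,5,3](0)
Move 2: P2 pit5 -> P1=[6,6,4,4,4,5](0) P2=[5,0,3,5,5,0](1)
Move 3: P1 pit0 -> P1=[0,7,5,5,5,6](1) P2=[5,0,3,5,5,0](1)
Move 4: P2 pit2 -> P1=[0,7,5,5,5,6](1) P2=[5,0,0,6,6,1](1)
Move 5: P2 pit5 -> P1=[0,7,5,5,5,6](1) P2=[5,0,0,6,6,0](2)
Move 6: P1 pit1 -> P1=[0,0,6,6,6,7](2) P2=[6,1,0,6,6,0](2)
Move 7: P1 pit2 -> P1=[0,0,0,7,7,8](3) P2=[7,2,0,6,6,0](2)
Move 8: P2 pit1 -> P1=[0,0,0,7,7,8](3) P2=[7,0,1,7,6,0](2)

Answer: 3 2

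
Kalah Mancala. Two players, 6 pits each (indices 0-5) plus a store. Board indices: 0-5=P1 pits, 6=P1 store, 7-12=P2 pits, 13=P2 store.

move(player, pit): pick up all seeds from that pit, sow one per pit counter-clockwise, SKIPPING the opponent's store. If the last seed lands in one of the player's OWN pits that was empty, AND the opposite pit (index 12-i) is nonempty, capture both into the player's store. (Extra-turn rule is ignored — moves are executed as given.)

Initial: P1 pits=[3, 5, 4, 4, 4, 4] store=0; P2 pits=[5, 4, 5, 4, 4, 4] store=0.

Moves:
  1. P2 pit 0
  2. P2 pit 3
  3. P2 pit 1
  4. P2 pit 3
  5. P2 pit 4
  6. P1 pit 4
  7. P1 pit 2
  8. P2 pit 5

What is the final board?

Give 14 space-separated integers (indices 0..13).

Move 1: P2 pit0 -> P1=[3,5,4,4,4,4](0) P2=[0,5,6,5,5,5](0)
Move 2: P2 pit3 -> P1=[4,6,4,4,4,4](0) P2=[0,5,6,0,6,6](1)
Move 3: P2 pit1 -> P1=[4,6,4,4,4,4](0) P2=[0,0,7,1,7,7](2)
Move 4: P2 pit3 -> P1=[4,6,4,4,4,4](0) P2=[0,0,7,0,8,7](2)
Move 5: P2 pit4 -> P1=[5,7,5,5,5,5](0) P2=[0,0,7,0,0,8](3)
Move 6: P1 pit4 -> P1=[5,7,5,5,0,6](1) P2=[1,1,8,0,0,8](3)
Move 7: P1 pit2 -> P1=[5,7,0,6,1,7](2) P2=[2,1,8,0,0,8](3)
Move 8: P2 pit5 -> P1=[6,8,1,7,2,8](2) P2=[3,1,8,0,0,0](4)

Answer: 6 8 1 7 2 8 2 3 1 8 0 0 0 4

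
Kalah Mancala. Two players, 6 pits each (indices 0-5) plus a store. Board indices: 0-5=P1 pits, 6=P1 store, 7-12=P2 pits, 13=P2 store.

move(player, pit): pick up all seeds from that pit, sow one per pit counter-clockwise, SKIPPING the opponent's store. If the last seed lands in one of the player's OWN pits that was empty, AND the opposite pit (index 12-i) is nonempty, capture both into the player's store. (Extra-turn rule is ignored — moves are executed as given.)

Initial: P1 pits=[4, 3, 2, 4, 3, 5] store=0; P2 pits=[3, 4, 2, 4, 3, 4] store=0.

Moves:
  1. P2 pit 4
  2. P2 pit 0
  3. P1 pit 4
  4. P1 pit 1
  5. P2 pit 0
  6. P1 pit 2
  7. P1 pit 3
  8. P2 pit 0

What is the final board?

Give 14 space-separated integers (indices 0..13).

Answer: 5 0 0 0 2 8 8 0 3 4 5 0 5 1

Derivation:
Move 1: P2 pit4 -> P1=[5,3,2,4,3,5](0) P2=[3,4,2,4,0,5](1)
Move 2: P2 pit0 -> P1=[5,3,2,4,3,5](0) P2=[0,5,3,5,0,5](1)
Move 3: P1 pit4 -> P1=[5,3,2,4,0,6](1) P2=[1,5,3,5,0,5](1)
Move 4: P1 pit1 -> P1=[5,0,3,5,0,6](7) P2=[1,0,3,5,0,5](1)
Move 5: P2 pit0 -> P1=[5,0,3,5,0,6](7) P2=[0,1,3,5,0,5](1)
Move 6: P1 pit2 -> P1=[5,0,0,6,1,7](7) P2=[0,1,3,5,0,5](1)
Move 7: P1 pit3 -> P1=[5,0,0,0,2,8](8) P2=[1,2,4,5,0,5](1)
Move 8: P2 pit0 -> P1=[5,0,0,0,2,8](8) P2=[0,3,4,5,0,5](1)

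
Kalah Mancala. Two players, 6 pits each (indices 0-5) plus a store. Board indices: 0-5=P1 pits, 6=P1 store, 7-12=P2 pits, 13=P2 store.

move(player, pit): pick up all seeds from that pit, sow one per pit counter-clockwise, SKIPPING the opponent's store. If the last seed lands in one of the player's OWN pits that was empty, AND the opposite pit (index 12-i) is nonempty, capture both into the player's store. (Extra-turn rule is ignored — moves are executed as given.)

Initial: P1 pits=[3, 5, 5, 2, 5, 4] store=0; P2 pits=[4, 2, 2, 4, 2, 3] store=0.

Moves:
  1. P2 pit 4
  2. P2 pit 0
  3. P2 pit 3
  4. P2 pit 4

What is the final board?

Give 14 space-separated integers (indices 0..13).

Answer: 4 1 5 2 5 4 0 0 3 3 0 0 6 8

Derivation:
Move 1: P2 pit4 -> P1=[3,5,5,2,5,4](0) P2=[4,2,2,4,0,4](1)
Move 2: P2 pit0 -> P1=[3,0,5,2,5,4](0) P2=[0,3,3,5,0,4](7)
Move 3: P2 pit3 -> P1=[4,1,5,2,5,4](0) P2=[0,3,3,0,1,5](8)
Move 4: P2 pit4 -> P1=[4,1,5,2,5,4](0) P2=[0,3,3,0,0,6](8)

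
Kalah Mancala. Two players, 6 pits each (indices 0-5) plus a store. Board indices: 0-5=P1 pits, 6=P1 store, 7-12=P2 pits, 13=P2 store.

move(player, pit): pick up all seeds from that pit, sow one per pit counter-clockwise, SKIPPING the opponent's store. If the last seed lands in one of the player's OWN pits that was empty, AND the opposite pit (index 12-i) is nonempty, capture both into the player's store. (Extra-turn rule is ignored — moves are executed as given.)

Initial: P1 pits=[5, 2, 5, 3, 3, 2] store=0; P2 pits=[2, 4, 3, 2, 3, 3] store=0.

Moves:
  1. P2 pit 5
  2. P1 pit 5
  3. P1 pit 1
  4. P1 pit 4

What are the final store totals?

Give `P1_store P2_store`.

Answer: 2 1

Derivation:
Move 1: P2 pit5 -> P1=[6,3,5,3,3,2](0) P2=[2,4,3,2,3,0](1)
Move 2: P1 pit5 -> P1=[6,3,5,3,3,0](1) P2=[3,4,3,2,3,0](1)
Move 3: P1 pit1 -> P1=[6,0,6,4,4,0](1) P2=[3,4,3,2,3,0](1)
Move 4: P1 pit4 -> P1=[6,0,6,4,0,1](2) P2=[4,5,3,2,3,0](1)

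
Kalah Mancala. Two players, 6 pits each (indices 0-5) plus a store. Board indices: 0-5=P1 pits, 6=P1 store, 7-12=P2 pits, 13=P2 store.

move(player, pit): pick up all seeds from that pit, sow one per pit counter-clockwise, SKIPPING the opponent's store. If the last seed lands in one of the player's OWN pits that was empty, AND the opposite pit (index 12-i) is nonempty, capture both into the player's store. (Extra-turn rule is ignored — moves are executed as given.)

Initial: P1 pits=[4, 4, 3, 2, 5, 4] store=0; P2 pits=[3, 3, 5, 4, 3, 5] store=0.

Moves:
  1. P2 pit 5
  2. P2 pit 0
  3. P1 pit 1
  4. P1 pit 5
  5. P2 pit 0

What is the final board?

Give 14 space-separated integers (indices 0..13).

Answer: 5 0 5 4 6 0 2 0 6 7 6 3 0 1

Derivation:
Move 1: P2 pit5 -> P1=[5,5,4,3,5,4](0) P2=[3,3,5,4,3,0](1)
Move 2: P2 pit0 -> P1=[5,5,4,3,5,4](0) P2=[0,4,6,5,3,0](1)
Move 3: P1 pit1 -> P1=[5,0,5,4,6,5](1) P2=[0,4,6,5,3,0](1)
Move 4: P1 pit5 -> P1=[5,0,5,4,6,0](2) P2=[1,5,7,6,3,0](1)
Move 5: P2 pit0 -> P1=[5,0,5,4,6,0](2) P2=[0,6,7,6,3,0](1)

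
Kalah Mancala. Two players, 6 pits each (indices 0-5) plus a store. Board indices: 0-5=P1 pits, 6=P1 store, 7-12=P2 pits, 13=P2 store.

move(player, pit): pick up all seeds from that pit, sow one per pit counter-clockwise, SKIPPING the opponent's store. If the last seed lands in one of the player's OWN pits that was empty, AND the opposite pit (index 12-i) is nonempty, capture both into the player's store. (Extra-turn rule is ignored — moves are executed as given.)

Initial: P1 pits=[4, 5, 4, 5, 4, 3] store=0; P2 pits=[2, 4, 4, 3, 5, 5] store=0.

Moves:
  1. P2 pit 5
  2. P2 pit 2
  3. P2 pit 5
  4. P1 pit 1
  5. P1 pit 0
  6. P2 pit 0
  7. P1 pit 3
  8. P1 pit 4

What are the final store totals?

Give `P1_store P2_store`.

Move 1: P2 pit5 -> P1=[5,6,5,6,4,3](0) P2=[2,4,4,3,5,0](1)
Move 2: P2 pit2 -> P1=[5,6,5,6,4,3](0) P2=[2,4,0,4,6,1](2)
Move 3: P2 pit5 -> P1=[5,6,5,6,4,3](0) P2=[2,4,0,4,6,0](3)
Move 4: P1 pit1 -> P1=[5,0,6,7,5,4](1) P2=[3,4,0,4,6,0](3)
Move 5: P1 pit0 -> P1=[0,1,7,8,6,5](1) P2=[3,4,0,4,6,0](3)
Move 6: P2 pit0 -> P1=[0,1,7,8,6,5](1) P2=[0,5,1,5,6,0](3)
Move 7: P1 pit3 -> P1=[0,1,7,0,7,6](2) P2=[1,6,2,6,7,0](3)
Move 8: P1 pit4 -> P1=[0,1,7,0,0,7](3) P2=[2,7,3,7,8,0](3)

Answer: 3 3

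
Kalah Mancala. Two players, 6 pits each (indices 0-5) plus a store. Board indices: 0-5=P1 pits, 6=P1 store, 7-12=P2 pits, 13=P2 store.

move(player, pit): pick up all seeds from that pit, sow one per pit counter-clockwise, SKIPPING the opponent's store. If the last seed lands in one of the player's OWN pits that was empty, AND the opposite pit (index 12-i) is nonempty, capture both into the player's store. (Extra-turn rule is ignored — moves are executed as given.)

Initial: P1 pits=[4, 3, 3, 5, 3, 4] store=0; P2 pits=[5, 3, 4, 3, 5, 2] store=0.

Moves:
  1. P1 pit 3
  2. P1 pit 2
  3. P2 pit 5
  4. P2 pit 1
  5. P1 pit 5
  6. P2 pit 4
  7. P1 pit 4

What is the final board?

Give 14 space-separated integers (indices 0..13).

Answer: 1 4 1 2 0 1 3 8 2 7 6 0 1 8

Derivation:
Move 1: P1 pit3 -> P1=[4,3,3,0,4,5](1) P2=[6,4,4,3,5,2](0)
Move 2: P1 pit2 -> P1=[4,3,0,1,5,6](1) P2=[6,4,4,3,5,2](0)
Move 3: P2 pit5 -> P1=[5,3,0,1,5,6](1) P2=[6,4,4,3,5,0](1)
Move 4: P2 pit1 -> P1=[0,3,0,1,5,6](1) P2=[6,0,5,4,6,0](7)
Move 5: P1 pit5 -> P1=[0,3,0,1,5,0](2) P2=[7,1,6,5,7,0](7)
Move 6: P2 pit4 -> P1=[1,4,1,2,6,0](2) P2=[7,1,6,5,0,1](8)
Move 7: P1 pit4 -> P1=[1,4,1,2,0,1](3) P2=[8,2,7,6,0,1](8)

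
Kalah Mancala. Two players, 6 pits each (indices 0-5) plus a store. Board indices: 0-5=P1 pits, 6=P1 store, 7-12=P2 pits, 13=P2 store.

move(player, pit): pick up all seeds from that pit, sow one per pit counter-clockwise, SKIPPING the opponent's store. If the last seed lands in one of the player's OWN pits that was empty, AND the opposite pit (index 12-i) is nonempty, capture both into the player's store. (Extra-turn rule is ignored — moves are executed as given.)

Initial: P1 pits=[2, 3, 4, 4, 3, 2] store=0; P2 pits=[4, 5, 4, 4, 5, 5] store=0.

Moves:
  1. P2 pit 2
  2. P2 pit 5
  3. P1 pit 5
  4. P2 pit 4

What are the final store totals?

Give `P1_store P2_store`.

Move 1: P2 pit2 -> P1=[2,3,4,4,3,2](0) P2=[4,5,0,5,6,6](1)
Move 2: P2 pit5 -> P1=[3,4,5,5,4,2](0) P2=[4,5,0,5,6,0](2)
Move 3: P1 pit5 -> P1=[3,4,5,5,4,0](1) P2=[5,5,0,5,6,0](2)
Move 4: P2 pit4 -> P1=[4,5,6,6,4,0](1) P2=[5,5,0,5,0,1](3)

Answer: 1 3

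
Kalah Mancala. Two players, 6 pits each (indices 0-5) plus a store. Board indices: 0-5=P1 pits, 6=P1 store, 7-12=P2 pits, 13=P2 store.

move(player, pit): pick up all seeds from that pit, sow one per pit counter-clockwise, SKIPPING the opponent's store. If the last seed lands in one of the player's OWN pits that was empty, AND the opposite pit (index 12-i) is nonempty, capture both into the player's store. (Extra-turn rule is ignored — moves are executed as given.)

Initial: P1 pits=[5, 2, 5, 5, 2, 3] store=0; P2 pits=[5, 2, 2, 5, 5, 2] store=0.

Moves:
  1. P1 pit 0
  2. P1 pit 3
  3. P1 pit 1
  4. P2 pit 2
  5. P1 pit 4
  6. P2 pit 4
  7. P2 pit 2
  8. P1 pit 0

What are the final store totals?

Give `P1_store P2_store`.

Move 1: P1 pit0 -> P1=[0,3,6,6,3,4](0) P2=[5,2,2,5,5,2](0)
Move 2: P1 pit3 -> P1=[0,3,6,0,4,5](1) P2=[6,3,3,5,5,2](0)
Move 3: P1 pit1 -> P1=[0,0,7,1,5,5](1) P2=[6,3,3,5,5,2](0)
Move 4: P2 pit2 -> P1=[0,0,7,1,5,5](1) P2=[6,3,0,6,6,3](0)
Move 5: P1 pit4 -> P1=[0,0,7,1,0,6](2) P2=[7,4,1,6,6,3](0)
Move 6: P2 pit4 -> P1=[1,1,8,2,0,6](2) P2=[7,4,1,6,0,4](1)
Move 7: P2 pit2 -> P1=[1,1,8,2,0,6](2) P2=[7,4,0,7,0,4](1)
Move 8: P1 pit0 -> P1=[0,2,8,2,0,6](2) P2=[7,4,0,7,0,4](1)

Answer: 2 1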